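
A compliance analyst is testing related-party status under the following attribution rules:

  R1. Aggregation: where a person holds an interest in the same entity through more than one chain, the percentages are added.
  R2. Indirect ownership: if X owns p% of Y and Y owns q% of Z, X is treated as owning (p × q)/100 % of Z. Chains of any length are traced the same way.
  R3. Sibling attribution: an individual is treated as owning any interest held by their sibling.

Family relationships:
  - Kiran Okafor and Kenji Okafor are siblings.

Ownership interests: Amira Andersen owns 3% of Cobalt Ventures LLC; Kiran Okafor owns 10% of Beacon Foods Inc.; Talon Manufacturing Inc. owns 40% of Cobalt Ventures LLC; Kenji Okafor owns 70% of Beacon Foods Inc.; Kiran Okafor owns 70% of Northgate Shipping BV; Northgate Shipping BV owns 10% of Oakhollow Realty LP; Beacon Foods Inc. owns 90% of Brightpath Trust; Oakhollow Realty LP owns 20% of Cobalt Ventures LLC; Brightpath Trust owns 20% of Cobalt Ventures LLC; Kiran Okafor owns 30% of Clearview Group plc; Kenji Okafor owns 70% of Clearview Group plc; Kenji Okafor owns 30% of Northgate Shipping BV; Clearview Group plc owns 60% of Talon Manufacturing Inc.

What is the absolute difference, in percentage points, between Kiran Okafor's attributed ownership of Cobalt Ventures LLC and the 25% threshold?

By sibling attribution (R3), Kiran Okafor is treated as also owning Kenji Okafor's interest in Northgate Shipping BV, giving 70% + 30% = 100%.
By sibling attribution (R3), Kiran Okafor is treated as also owning Kenji Okafor's interest in Clearview Group plc, giving 30% + 70% = 100%.
By sibling attribution (R3), Kiran Okafor is treated as also owning Kenji Okafor's interest in Beacon Foods Inc, giving 10% + 70% = 80%.
Chain via Northgate Shipping BV → Oakhollow Realty LP (R2): 100% × 10% × 20% = 2% of Cobalt Ventures LLC.
Chain via Clearview Group plc → Talon Manufacturing Inc. (R2): 100% × 60% × 40% = 24% of Cobalt Ventures LLC.
Chain via Beacon Foods Inc. → Brightpath Trust (R2): 80% × 90% × 20% = 14.4% of Cobalt Ventures LLC.
Aggregating (R1): 2% + 24% + 14.4% = 40.4%.
40.4% exceeds the 25% threshold by 15.4 percentage points.

15.4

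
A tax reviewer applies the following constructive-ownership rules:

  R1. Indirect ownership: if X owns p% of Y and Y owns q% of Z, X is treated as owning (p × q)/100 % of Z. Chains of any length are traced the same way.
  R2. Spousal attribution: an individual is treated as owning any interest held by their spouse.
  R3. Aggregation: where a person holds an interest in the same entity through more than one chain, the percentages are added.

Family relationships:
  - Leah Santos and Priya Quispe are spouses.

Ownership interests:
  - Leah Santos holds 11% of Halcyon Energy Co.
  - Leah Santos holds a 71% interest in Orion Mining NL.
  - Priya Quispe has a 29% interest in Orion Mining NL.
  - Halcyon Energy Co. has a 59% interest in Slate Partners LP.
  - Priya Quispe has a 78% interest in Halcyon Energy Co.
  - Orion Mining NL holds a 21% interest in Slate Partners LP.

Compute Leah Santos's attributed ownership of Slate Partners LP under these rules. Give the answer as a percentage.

73.51%

By spousal attribution (R2), Leah Santos is treated as also owning Priya Quispe's interest in Orion Mining NL, giving 71% + 29% = 100%.
By spousal attribution (R2), Leah Santos is treated as also owning Priya Quispe's interest in Halcyon Energy Co, giving 11% + 78% = 89%.
Chain via Orion Mining NL (R1): 100% × 21% = 21% of Slate Partners LP.
Chain via Halcyon Energy Co. (R1): 89% × 59% = 52.51% of Slate Partners LP.
Aggregating (R3): 21% + 52.51% = 73.51%.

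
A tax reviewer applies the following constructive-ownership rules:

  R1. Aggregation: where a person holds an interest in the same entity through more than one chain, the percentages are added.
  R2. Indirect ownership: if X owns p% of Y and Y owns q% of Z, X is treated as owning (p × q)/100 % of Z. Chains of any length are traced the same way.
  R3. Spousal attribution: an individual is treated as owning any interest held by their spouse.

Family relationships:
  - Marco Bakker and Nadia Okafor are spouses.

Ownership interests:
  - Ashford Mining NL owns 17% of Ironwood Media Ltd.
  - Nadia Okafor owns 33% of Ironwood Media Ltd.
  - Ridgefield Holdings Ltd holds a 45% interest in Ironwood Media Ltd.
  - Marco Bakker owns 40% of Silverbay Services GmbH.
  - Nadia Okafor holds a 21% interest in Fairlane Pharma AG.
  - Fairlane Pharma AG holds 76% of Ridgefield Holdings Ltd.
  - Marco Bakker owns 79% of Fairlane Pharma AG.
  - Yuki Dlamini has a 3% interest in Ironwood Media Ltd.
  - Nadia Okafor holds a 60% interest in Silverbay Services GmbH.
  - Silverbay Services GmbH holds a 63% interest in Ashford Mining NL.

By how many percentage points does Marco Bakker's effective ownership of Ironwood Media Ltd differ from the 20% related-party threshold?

57.91

By spousal attribution (R3), Marco Bakker is treated as also owning Nadia Okafor's interest in Fairlane Pharma AG, giving 79% + 21% = 100%.
By spousal attribution (R3), Marco Bakker is treated as also owning Nadia Okafor's interest in Silverbay Services GmbH, giving 40% + 60% = 100%.
By spousal attribution (R3), Marco Bakker is treated as owning Nadia Okafor's 33% interest in Ironwood Media Ltd.
Chain via Fairlane Pharma AG → Ridgefield Holdings Ltd (R2): 100% × 76% × 45% = 34.2% of Ironwood Media Ltd.
Chain via Silverbay Services GmbH → Ashford Mining NL (R2): 100% × 63% × 17% = 10.71% of Ironwood Media Ltd.
Direct interest in Ironwood Media Ltd: 33%.
Aggregating (R1): 34.2% + 10.71% + 33% = 77.91%.
77.91% exceeds the 20% threshold by 57.91 percentage points.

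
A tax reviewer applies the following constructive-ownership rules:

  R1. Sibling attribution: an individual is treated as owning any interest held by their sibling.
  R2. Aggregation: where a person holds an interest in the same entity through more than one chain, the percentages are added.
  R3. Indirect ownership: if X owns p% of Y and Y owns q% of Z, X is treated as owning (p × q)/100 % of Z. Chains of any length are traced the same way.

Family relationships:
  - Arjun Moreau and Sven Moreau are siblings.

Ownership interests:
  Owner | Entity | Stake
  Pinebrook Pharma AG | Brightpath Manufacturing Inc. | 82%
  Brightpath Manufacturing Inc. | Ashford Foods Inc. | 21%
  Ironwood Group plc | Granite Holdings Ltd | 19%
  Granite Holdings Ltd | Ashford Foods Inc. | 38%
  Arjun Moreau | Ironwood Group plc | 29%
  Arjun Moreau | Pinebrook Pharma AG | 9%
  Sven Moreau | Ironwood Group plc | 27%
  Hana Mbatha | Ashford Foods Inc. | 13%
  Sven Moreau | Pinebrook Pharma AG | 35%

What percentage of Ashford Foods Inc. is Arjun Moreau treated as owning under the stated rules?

By sibling attribution (R1), Arjun Moreau is treated as also owning Sven Moreau's interest in Pinebrook Pharma AG, giving 9% + 35% = 44%.
By sibling attribution (R1), Arjun Moreau is treated as also owning Sven Moreau's interest in Ironwood Group plc, giving 29% + 27% = 56%.
Chain via Pinebrook Pharma AG → Brightpath Manufacturing Inc. (R3): 44% × 82% × 21% = 7.5768% of Ashford Foods Inc.
Chain via Ironwood Group plc → Granite Holdings Ltd (R3): 56% × 19% × 38% = 4.0432% of Ashford Foods Inc.
Aggregating (R2): 7.5768% + 4.0432% = 11.62%.

11.62%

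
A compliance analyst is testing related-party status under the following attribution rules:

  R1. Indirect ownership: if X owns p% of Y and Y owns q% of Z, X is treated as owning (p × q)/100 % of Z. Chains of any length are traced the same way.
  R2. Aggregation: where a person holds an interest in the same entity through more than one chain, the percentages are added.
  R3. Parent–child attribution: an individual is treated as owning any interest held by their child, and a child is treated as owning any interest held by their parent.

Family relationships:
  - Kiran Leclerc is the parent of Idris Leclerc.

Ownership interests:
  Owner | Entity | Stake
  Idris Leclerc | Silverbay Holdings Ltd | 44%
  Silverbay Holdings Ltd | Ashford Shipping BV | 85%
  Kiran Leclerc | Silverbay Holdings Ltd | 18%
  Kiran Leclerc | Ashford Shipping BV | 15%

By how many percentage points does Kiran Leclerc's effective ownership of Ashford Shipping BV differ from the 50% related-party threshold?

By parent–child attribution (R3), Kiran Leclerc is treated as also owning Idris Leclerc's interest in Silverbay Holdings Ltd, giving 18% + 44% = 62%.
Chain via Silverbay Holdings Ltd (R1): 62% × 85% = 52.7% of Ashford Shipping BV.
Direct interest in Ashford Shipping BV: 15%.
Aggregating (R2): 52.7% + 15% = 67.7%.
67.7% exceeds the 50% threshold by 17.7 percentage points.

17.7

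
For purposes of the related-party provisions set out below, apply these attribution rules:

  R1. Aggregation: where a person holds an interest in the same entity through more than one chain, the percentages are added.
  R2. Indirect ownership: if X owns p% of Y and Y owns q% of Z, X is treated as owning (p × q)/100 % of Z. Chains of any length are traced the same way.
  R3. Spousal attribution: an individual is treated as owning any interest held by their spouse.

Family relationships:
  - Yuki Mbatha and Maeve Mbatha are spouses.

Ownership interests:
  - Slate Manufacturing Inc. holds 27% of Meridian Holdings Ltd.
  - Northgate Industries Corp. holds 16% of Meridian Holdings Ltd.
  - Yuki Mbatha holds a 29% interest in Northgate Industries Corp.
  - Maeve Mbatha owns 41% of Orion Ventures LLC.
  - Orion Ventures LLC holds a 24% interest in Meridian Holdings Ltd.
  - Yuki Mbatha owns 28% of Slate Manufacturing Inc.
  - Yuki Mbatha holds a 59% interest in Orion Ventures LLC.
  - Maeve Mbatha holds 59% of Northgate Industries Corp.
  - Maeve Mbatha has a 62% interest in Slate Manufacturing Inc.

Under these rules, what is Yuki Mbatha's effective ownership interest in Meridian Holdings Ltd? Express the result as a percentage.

By spousal attribution (R3), Yuki Mbatha is treated as also owning Maeve Mbatha's interest in Orion Ventures LLC, giving 59% + 41% = 100%.
By spousal attribution (R3), Yuki Mbatha is treated as also owning Maeve Mbatha's interest in Slate Manufacturing Inc, giving 28% + 62% = 90%.
By spousal attribution (R3), Yuki Mbatha is treated as also owning Maeve Mbatha's interest in Northgate Industries Corp, giving 29% + 59% = 88%.
Chain via Orion Ventures LLC (R2): 100% × 24% = 24% of Meridian Holdings Ltd.
Chain via Slate Manufacturing Inc. (R2): 90% × 27% = 24.3% of Meridian Holdings Ltd.
Chain via Northgate Industries Corp. (R2): 88% × 16% = 14.08% of Meridian Holdings Ltd.
Aggregating (R1): 24% + 24.3% + 14.08% = 62.38%.

62.38%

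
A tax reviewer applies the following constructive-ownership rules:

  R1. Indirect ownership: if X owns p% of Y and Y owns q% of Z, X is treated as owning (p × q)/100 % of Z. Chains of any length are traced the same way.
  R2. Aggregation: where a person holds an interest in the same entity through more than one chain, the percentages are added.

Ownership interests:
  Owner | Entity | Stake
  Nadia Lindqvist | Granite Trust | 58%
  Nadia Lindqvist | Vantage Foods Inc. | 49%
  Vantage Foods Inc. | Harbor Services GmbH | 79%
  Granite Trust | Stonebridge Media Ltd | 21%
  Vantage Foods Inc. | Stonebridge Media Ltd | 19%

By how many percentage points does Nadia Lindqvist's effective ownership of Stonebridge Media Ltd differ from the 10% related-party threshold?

11.49

Chain via Vantage Foods Inc. (R1): 49% × 19% = 9.31% of Stonebridge Media Ltd.
Chain via Granite Trust (R1): 58% × 21% = 12.18% of Stonebridge Media Ltd.
Aggregating (R2): 9.31% + 12.18% = 21.49%.
21.49% exceeds the 10% threshold by 11.49 percentage points.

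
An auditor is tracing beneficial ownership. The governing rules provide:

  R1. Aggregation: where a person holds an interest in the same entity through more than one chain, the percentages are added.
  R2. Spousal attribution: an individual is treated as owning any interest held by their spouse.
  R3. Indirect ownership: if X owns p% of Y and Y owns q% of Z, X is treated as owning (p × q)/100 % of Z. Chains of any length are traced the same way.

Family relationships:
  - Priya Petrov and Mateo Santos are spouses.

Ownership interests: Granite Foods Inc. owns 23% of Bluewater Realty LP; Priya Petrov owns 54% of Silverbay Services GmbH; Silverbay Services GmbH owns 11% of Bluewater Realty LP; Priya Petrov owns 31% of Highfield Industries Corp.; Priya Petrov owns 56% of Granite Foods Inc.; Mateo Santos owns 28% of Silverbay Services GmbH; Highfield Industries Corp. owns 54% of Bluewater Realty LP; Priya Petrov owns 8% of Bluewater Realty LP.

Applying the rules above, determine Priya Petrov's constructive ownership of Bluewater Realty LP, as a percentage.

46.64%

By spousal attribution (R2), Priya Petrov is treated as also owning Mateo Santos's interest in Silverbay Services GmbH, giving 54% + 28% = 82%.
Chain via Silverbay Services GmbH (R3): 82% × 11% = 9.02% of Bluewater Realty LP.
Chain via Highfield Industries Corp. (R3): 31% × 54% = 16.74% of Bluewater Realty LP.
Chain via Granite Foods Inc. (R3): 56% × 23% = 12.88% of Bluewater Realty LP.
Direct interest in Bluewater Realty LP: 8%.
Aggregating (R1): 9.02% + 16.74% + 12.88% + 8% = 46.64%.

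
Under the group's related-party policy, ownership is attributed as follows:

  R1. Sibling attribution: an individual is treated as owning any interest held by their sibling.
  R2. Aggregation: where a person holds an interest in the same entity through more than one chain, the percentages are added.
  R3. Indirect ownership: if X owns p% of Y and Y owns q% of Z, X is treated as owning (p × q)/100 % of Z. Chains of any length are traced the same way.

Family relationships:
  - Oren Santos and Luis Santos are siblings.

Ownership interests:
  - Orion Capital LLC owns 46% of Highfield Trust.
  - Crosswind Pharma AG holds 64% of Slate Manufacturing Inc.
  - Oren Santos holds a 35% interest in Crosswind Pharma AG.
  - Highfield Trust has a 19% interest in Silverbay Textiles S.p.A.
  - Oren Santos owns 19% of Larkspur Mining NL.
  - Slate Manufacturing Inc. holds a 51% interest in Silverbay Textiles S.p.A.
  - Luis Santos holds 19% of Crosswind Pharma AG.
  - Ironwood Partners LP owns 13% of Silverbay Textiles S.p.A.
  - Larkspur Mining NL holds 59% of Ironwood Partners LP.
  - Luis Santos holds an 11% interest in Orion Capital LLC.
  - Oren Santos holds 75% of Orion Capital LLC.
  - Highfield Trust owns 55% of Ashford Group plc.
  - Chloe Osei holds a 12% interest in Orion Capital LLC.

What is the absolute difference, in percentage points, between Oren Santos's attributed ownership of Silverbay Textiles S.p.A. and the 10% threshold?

16.5993

By sibling attribution (R1), Oren Santos is treated as also owning Luis Santos's interest in Orion Capital LLC, giving 75% + 11% = 86%.
By sibling attribution (R1), Oren Santos is treated as also owning Luis Santos's interest in Crosswind Pharma AG, giving 35% + 19% = 54%.
Chain via Orion Capital LLC → Highfield Trust (R3): 86% × 46% × 19% = 7.5164% of Silverbay Textiles S.p.A.
Chain via Larkspur Mining NL → Ironwood Partners LP (R3): 19% × 59% × 13% = 1.4573% of Silverbay Textiles S.p.A.
Chain via Crosswind Pharma AG → Slate Manufacturing Inc. (R3): 54% × 64% × 51% = 17.6256% of Silverbay Textiles S.p.A.
Aggregating (R2): 7.5164% + 1.4573% + 17.6256% = 26.5993%.
26.5993% exceeds the 10% threshold by 16.5993 percentage points.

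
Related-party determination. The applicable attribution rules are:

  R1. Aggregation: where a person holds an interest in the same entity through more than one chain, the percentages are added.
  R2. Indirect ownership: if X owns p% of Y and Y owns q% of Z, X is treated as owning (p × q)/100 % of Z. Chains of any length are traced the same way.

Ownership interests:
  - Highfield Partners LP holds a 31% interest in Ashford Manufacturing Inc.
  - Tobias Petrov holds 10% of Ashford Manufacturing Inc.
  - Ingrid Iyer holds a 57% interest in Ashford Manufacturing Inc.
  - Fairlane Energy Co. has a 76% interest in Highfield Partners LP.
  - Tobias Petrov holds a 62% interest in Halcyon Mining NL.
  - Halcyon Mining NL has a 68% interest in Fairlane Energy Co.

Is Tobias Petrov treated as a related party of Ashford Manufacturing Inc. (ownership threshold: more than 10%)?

Chain via Halcyon Mining NL → Fairlane Energy Co. → Highfield Partners LP (R2): 62% × 68% × 76% × 31% = 9.932896% of Ashford Manufacturing Inc.
Direct interest in Ashford Manufacturing Inc: 10%.
Aggregating (R1): 9.932896% + 10% = 19.932896%.
19.932896% exceeds the 10% threshold, so Tobias is a related party to Ashford Manufacturing Inc.

Yes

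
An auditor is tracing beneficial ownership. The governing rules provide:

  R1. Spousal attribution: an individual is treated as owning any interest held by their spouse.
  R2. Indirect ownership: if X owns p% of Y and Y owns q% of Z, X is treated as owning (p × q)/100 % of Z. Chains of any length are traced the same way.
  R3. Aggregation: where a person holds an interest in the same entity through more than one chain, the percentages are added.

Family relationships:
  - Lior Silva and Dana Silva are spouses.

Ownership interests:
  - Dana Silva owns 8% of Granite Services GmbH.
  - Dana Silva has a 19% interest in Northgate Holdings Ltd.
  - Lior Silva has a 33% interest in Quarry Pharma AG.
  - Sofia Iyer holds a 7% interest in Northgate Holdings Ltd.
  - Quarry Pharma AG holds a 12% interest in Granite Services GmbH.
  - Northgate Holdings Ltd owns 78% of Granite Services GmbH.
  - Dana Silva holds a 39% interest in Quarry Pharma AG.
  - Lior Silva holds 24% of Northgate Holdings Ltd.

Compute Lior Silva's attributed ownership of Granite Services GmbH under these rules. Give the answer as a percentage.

50.18%

By spousal attribution (R1), Lior Silva is treated as also owning Dana Silva's interest in Quarry Pharma AG, giving 33% + 39% = 72%.
By spousal attribution (R1), Lior Silva is treated as also owning Dana Silva's interest in Northgate Holdings Ltd, giving 24% + 19% = 43%.
By spousal attribution (R1), Lior Silva is treated as owning Dana Silva's 8% interest in Granite Services GmbH.
Chain via Quarry Pharma AG (R2): 72% × 12% = 8.64% of Granite Services GmbH.
Chain via Northgate Holdings Ltd (R2): 43% × 78% = 33.54% of Granite Services GmbH.
Direct interest in Granite Services GmbH: 8%.
Aggregating (R3): 8.64% + 33.54% + 8% = 50.18%.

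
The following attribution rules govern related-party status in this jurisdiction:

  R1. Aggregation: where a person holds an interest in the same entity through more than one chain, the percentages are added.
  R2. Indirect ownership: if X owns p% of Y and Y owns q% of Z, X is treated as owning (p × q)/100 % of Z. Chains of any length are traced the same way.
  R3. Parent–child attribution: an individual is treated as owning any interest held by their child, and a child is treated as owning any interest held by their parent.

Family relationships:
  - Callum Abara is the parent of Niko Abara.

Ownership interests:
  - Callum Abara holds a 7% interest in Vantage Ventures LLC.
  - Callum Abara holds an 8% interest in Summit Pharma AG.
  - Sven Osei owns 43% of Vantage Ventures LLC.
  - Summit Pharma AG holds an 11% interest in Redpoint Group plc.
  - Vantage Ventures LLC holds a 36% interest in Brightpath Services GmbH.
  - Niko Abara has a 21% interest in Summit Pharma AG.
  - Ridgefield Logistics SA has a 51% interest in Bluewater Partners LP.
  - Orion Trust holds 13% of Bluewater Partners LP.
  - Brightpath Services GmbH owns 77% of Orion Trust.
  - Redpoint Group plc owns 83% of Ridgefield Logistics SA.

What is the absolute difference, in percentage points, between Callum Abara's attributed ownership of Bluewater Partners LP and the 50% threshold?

By parent–child attribution (R3), Callum Abara is treated as also owning Niko Abara's interest in Summit Pharma AG, giving 8% + 21% = 29%.
Chain via Vantage Ventures LLC → Brightpath Services GmbH → Orion Trust (R2): 7% × 36% × 77% × 13% = 0.252252% of Bluewater Partners LP.
Chain via Summit Pharma AG → Redpoint Group plc → Ridgefield Logistics SA (R2): 29% × 11% × 83% × 51% = 1.350327% of Bluewater Partners LP.
Aggregating (R1): 0.252252% + 1.350327% = 1.602579%.
1.602579% falls short of the 50% threshold by 48.397421 percentage points.

48.397421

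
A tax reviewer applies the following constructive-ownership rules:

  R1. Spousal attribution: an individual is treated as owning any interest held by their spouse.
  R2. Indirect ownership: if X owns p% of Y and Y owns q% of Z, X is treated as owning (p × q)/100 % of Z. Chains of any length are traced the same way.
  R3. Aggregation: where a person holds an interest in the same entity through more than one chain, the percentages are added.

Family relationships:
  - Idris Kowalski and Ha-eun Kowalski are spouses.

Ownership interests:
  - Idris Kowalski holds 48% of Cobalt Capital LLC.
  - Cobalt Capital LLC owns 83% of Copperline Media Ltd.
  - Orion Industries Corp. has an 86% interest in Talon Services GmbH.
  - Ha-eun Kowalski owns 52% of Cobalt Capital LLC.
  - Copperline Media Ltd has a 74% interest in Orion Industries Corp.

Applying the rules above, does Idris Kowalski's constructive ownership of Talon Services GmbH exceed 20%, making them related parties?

By spousal attribution (R1), Idris Kowalski is treated as also owning Ha-eun Kowalski's interest in Cobalt Capital LLC, giving 48% + 52% = 100%.
Chain via Cobalt Capital LLC → Copperline Media Ltd → Orion Industries Corp. (R2): 100% × 83% × 74% × 86% = 52.8212% of Talon Services GmbH.
52.8212% exceeds the 20% threshold, so Idris is a related party to Talon Services GmbH.

Yes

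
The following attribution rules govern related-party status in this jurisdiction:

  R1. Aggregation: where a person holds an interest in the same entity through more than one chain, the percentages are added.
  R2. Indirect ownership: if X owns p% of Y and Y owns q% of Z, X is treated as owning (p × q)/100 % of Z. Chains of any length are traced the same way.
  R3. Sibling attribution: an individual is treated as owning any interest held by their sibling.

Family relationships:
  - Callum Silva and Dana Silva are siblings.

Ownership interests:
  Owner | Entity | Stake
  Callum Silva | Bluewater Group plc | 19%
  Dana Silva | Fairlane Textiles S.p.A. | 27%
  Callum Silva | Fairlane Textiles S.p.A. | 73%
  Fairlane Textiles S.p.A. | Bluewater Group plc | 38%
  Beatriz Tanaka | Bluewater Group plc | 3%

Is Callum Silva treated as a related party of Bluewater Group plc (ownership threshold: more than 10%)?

By sibling attribution (R3), Callum Silva is treated as also owning Dana Silva's interest in Fairlane Textiles S.p.A, giving 73% + 27% = 100%.
Chain via Fairlane Textiles S.p.A. (R2): 100% × 38% = 38% of Bluewater Group plc.
Direct interest in Bluewater Group plc: 19%.
Aggregating (R1): 38% + 19% = 57%.
57% exceeds the 10% threshold, so Callum is a related party to Bluewater Group plc.

Yes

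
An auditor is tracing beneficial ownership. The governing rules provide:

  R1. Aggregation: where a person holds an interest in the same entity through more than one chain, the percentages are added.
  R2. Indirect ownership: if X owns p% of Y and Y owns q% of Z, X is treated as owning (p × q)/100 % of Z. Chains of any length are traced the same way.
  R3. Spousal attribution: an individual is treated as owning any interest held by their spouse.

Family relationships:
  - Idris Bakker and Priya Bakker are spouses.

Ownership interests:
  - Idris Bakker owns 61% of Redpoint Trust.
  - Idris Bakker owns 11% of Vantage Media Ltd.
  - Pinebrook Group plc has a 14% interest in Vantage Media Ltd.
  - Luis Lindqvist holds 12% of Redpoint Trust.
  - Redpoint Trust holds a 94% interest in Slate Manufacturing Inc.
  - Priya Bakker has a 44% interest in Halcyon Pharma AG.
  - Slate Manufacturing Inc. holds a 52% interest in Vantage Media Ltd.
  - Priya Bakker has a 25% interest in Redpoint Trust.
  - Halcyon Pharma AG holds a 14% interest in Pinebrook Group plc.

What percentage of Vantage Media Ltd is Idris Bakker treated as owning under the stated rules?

By spousal attribution (R3), Idris Bakker is treated as also owning Priya Bakker's interest in Redpoint Trust, giving 61% + 25% = 86%.
By spousal attribution (R3), Idris Bakker is treated as owning Priya Bakker's 44% interest in Halcyon Pharma AG.
Chain via Redpoint Trust → Slate Manufacturing Inc. (R2): 86% × 94% × 52% = 42.0368% of Vantage Media Ltd.
Direct interest in Vantage Media Ltd: 11%.
Chain via Halcyon Pharma AG → Pinebrook Group plc (R2): 44% × 14% × 14% = 0.8624% of Vantage Media Ltd.
Aggregating (R1): 42.0368% + 11% + 0.8624% = 53.8992%.

53.8992%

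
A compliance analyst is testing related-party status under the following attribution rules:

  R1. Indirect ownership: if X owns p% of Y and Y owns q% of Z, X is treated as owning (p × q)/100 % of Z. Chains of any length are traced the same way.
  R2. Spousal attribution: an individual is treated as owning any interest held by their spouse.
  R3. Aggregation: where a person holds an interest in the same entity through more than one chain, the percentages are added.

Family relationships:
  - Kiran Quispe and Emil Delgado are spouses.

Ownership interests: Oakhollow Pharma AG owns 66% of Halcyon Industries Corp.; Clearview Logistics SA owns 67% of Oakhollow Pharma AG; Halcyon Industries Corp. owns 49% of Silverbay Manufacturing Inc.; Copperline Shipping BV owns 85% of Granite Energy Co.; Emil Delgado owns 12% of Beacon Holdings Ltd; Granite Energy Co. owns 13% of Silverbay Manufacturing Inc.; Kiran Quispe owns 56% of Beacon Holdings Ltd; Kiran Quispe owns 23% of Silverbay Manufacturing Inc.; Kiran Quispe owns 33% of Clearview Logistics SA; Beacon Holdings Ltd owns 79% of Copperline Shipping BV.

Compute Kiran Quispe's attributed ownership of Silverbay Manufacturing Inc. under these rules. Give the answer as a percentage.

By spousal attribution (R2), Kiran Quispe is treated as also owning Emil Delgado's interest in Beacon Holdings Ltd, giving 56% + 12% = 68%.
Chain via Beacon Holdings Ltd → Copperline Shipping BV → Granite Energy Co. (R1): 68% × 79% × 85% × 13% = 5.93606% of Silverbay Manufacturing Inc.
Chain via Clearview Logistics SA → Oakhollow Pharma AG → Halcyon Industries Corp. (R1): 33% × 67% × 66% × 49% = 7.150374% of Silverbay Manufacturing Inc.
Direct interest in Silverbay Manufacturing Inc: 23%.
Aggregating (R3): 5.93606% + 7.150374% + 23% = 36.086434%.

36.086434%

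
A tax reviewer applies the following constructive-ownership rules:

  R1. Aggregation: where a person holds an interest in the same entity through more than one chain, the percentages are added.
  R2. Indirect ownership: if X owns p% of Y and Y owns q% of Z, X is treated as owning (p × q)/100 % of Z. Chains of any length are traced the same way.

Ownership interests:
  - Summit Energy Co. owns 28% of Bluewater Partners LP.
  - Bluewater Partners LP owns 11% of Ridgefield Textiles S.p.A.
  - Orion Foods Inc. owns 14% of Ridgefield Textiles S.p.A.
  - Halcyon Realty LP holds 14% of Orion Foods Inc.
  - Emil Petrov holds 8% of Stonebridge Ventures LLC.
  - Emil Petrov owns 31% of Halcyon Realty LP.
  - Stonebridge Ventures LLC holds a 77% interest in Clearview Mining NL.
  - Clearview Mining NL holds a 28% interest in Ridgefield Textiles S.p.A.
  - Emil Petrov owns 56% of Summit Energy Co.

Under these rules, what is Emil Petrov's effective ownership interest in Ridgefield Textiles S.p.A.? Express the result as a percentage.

4.0572%

Chain via Stonebridge Ventures LLC → Clearview Mining NL (R2): 8% × 77% × 28% = 1.7248% of Ridgefield Textiles S.p.A.
Chain via Halcyon Realty LP → Orion Foods Inc. (R2): 31% × 14% × 14% = 0.6076% of Ridgefield Textiles S.p.A.
Chain via Summit Energy Co. → Bluewater Partners LP (R2): 56% × 28% × 11% = 1.7248% of Ridgefield Textiles S.p.A.
Aggregating (R1): 1.7248% + 0.6076% + 1.7248% = 4.0572%.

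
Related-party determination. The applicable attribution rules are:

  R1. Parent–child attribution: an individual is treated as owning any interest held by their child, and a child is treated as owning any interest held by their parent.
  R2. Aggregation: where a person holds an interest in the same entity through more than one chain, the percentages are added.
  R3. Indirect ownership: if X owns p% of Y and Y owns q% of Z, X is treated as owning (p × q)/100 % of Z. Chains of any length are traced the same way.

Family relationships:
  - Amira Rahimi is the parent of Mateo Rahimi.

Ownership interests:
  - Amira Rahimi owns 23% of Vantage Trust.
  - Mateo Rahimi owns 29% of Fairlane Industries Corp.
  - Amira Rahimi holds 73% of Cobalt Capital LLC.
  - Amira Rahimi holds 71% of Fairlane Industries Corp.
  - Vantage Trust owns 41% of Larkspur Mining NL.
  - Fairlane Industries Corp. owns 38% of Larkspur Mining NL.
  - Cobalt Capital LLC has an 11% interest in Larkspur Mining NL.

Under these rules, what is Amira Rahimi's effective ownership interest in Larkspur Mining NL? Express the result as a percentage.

By parent–child attribution (R1), Amira Rahimi is treated as also owning Mateo Rahimi's interest in Fairlane Industries Corp, giving 71% + 29% = 100%.
Chain via Vantage Trust (R3): 23% × 41% = 9.43% of Larkspur Mining NL.
Chain via Cobalt Capital LLC (R3): 73% × 11% = 8.03% of Larkspur Mining NL.
Chain via Fairlane Industries Corp. (R3): 100% × 38% = 38% of Larkspur Mining NL.
Aggregating (R2): 9.43% + 8.03% + 38% = 55.46%.

55.46%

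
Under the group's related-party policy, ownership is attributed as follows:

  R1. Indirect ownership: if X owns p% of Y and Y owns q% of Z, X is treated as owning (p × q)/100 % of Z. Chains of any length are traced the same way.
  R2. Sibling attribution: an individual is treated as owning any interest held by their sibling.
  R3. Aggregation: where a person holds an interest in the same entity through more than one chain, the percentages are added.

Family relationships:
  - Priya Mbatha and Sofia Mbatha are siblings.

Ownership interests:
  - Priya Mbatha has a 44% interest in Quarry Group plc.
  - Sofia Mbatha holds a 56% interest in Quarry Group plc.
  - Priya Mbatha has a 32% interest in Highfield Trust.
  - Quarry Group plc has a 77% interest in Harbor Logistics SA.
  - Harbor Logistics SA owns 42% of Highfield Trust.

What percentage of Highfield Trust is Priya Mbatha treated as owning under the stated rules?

64.34%

By sibling attribution (R2), Priya Mbatha is treated as also owning Sofia Mbatha's interest in Quarry Group plc, giving 44% + 56% = 100%.
Chain via Quarry Group plc → Harbor Logistics SA (R1): 100% × 77% × 42% = 32.34% of Highfield Trust.
Direct interest in Highfield Trust: 32%.
Aggregating (R3): 32.34% + 32% = 64.34%.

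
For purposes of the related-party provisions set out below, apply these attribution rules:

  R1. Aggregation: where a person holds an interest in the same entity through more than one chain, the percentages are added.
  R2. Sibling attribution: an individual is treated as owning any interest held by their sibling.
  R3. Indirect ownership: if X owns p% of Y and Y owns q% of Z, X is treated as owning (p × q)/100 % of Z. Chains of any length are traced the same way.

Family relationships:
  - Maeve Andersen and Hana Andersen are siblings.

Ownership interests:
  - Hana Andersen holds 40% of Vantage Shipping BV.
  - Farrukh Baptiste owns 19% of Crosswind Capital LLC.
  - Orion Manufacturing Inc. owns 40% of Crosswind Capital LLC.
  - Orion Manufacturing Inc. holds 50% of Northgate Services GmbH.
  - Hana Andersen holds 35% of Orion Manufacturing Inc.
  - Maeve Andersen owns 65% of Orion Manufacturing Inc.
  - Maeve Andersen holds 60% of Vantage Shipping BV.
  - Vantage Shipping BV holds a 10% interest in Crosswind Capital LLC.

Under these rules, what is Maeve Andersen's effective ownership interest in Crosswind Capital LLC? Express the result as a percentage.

50%

By sibling attribution (R2), Maeve Andersen is treated as also owning Hana Andersen's interest in Orion Manufacturing Inc, giving 65% + 35% = 100%.
By sibling attribution (R2), Maeve Andersen is treated as also owning Hana Andersen's interest in Vantage Shipping BV, giving 60% + 40% = 100%.
Chain via Orion Manufacturing Inc. (R3): 100% × 40% = 40% of Crosswind Capital LLC.
Chain via Vantage Shipping BV (R3): 100% × 10% = 10% of Crosswind Capital LLC.
Aggregating (R1): 40% + 10% = 50%.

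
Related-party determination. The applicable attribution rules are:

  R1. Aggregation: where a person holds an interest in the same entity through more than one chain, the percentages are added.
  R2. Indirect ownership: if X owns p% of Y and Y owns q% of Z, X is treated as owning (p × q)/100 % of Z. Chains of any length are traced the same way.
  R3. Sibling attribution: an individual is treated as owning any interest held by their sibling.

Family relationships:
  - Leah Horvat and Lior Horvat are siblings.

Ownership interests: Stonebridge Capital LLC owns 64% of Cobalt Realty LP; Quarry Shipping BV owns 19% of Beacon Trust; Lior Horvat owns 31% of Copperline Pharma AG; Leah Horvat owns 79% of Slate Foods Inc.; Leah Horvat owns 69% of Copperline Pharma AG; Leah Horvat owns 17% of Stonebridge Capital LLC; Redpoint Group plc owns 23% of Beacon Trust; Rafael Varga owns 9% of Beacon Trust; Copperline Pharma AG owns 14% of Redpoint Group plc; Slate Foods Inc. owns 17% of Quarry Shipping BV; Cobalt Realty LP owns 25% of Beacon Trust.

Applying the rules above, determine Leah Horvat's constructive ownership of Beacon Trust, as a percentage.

By sibling attribution (R3), Leah Horvat is treated as also owning Lior Horvat's interest in Copperline Pharma AG, giving 69% + 31% = 100%.
Chain via Copperline Pharma AG → Redpoint Group plc (R2): 100% × 14% × 23% = 3.22% of Beacon Trust.
Chain via Stonebridge Capital LLC → Cobalt Realty LP (R2): 17% × 64% × 25% = 2.72% of Beacon Trust.
Chain via Slate Foods Inc. → Quarry Shipping BV (R2): 79% × 17% × 19% = 2.5517% of Beacon Trust.
Aggregating (R1): 3.22% + 2.72% + 2.5517% = 8.4917%.

8.4917%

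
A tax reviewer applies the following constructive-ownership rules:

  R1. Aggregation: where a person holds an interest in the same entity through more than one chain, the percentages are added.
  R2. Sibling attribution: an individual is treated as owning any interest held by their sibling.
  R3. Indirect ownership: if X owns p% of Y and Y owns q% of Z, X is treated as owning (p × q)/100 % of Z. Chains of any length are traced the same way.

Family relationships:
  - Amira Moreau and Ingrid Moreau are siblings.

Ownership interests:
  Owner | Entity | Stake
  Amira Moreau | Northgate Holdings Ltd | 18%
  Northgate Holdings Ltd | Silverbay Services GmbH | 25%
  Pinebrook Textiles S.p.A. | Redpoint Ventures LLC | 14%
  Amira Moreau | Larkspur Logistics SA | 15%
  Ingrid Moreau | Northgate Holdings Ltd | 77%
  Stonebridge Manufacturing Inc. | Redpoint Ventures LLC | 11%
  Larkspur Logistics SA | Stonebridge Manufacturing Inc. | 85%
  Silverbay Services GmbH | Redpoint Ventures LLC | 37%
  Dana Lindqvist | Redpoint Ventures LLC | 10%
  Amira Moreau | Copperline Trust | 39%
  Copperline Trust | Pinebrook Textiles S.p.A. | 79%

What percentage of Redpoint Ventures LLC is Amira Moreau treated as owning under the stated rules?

14.5034%

By sibling attribution (R2), Amira Moreau is treated as also owning Ingrid Moreau's interest in Northgate Holdings Ltd, giving 18% + 77% = 95%.
Chain via Northgate Holdings Ltd → Silverbay Services GmbH (R3): 95% × 25% × 37% = 8.7875% of Redpoint Ventures LLC.
Chain via Copperline Trust → Pinebrook Textiles S.p.A. (R3): 39% × 79% × 14% = 4.3134% of Redpoint Ventures LLC.
Chain via Larkspur Logistics SA → Stonebridge Manufacturing Inc. (R3): 15% × 85% × 11% = 1.4025% of Redpoint Ventures LLC.
Aggregating (R1): 8.7875% + 4.3134% + 1.4025% = 14.5034%.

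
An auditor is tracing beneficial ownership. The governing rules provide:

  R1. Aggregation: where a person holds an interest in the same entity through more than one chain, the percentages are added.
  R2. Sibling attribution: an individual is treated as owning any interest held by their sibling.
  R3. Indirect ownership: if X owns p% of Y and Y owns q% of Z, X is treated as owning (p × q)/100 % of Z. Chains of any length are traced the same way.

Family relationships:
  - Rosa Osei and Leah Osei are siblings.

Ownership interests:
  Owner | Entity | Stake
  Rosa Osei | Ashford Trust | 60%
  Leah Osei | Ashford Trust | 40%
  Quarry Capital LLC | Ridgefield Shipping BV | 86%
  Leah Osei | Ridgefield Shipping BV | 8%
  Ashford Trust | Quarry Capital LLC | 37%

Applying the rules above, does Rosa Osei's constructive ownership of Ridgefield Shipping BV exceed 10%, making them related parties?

By sibling attribution (R2), Rosa Osei is treated as also owning Leah Osei's interest in Ashford Trust, giving 60% + 40% = 100%.
By sibling attribution (R2), Rosa Osei is treated as owning Leah Osei's 8% interest in Ridgefield Shipping BV.
Chain via Ashford Trust → Quarry Capital LLC (R3): 100% × 37% × 86% = 31.82% of Ridgefield Shipping BV.
Direct interest in Ridgefield Shipping BV: 8%.
Aggregating (R1): 31.82% + 8% = 39.82%.
39.82% exceeds the 10% threshold, so Rosa is a related party to Ridgefield Shipping BV.

Yes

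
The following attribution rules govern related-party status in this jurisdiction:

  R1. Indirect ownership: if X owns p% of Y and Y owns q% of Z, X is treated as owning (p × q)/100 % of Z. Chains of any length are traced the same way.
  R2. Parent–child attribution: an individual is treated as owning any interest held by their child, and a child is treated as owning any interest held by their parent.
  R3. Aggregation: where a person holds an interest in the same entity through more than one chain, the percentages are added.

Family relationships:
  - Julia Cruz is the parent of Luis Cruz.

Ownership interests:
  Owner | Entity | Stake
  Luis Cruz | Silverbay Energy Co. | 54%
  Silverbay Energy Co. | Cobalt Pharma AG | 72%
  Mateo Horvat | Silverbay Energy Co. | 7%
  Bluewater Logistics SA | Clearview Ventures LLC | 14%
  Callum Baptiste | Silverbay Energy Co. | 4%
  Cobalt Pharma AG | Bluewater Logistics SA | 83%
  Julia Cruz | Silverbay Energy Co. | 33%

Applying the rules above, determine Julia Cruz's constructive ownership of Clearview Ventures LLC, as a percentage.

By parent–child attribution (R2), Julia Cruz is treated as also owning Luis Cruz's interest in Silverbay Energy Co, giving 33% + 54% = 87%.
Chain via Silverbay Energy Co. → Cobalt Pharma AG → Bluewater Logistics SA (R1): 87% × 72% × 83% × 14% = 7.278768% of Clearview Ventures LLC.

7.278768%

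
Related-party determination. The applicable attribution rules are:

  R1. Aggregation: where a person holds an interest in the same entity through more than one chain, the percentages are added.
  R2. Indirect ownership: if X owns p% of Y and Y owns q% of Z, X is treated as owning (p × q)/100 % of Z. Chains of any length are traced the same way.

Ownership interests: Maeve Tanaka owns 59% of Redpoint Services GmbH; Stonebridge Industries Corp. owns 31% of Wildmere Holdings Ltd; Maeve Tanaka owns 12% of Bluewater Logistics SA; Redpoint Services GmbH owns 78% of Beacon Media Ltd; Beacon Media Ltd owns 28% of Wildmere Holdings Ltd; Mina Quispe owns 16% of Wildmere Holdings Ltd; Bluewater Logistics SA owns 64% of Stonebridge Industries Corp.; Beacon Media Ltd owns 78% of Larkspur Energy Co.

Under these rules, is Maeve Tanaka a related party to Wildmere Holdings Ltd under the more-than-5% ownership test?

Yes

Chain via Bluewater Logistics SA → Stonebridge Industries Corp. (R2): 12% × 64% × 31% = 2.3808% of Wildmere Holdings Ltd.
Chain via Redpoint Services GmbH → Beacon Media Ltd (R2): 59% × 78% × 28% = 12.8856% of Wildmere Holdings Ltd.
Aggregating (R1): 2.3808% + 12.8856% = 15.2664%.
15.2664% exceeds the 5% threshold, so Maeve is a related party to Wildmere Holdings Ltd.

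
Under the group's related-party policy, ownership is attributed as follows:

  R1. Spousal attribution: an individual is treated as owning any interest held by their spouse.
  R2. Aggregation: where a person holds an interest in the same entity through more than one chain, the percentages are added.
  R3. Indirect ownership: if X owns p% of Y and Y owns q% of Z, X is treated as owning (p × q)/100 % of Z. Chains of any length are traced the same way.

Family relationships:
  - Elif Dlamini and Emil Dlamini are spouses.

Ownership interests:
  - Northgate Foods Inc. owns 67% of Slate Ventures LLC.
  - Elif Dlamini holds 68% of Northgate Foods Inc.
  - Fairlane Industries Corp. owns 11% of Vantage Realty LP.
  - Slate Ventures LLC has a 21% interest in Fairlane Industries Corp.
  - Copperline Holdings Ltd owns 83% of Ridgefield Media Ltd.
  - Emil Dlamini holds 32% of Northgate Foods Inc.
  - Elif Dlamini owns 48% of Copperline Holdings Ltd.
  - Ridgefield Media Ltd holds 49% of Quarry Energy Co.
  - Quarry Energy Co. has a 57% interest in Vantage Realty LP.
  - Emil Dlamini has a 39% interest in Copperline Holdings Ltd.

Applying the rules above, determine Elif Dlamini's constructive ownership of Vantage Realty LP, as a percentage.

By spousal attribution (R1), Elif Dlamini is treated as also owning Emil Dlamini's interest in Northgate Foods Inc, giving 68% + 32% = 100%.
By spousal attribution (R1), Elif Dlamini is treated as also owning Emil Dlamini's interest in Copperline Holdings Ltd, giving 48% + 39% = 87%.
Chain via Northgate Foods Inc. → Slate Ventures LLC → Fairlane Industries Corp. (R3): 100% × 67% × 21% × 11% = 1.5477% of Vantage Realty LP.
Chain via Copperline Holdings Ltd → Ridgefield Media Ltd → Quarry Energy Co. (R3): 87% × 83% × 49% × 57% = 20.168253% of Vantage Realty LP.
Aggregating (R2): 1.5477% + 20.168253% = 21.715953%.

21.715953%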